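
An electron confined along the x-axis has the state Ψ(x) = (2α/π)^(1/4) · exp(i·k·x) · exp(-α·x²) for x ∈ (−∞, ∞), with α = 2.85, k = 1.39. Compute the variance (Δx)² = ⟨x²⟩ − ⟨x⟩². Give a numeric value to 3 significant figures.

Compute ⟨x⟩ and ⟨x²⟩ separately, then (Δx)² = ⟨x²⟩ − ⟨x⟩².
Gaussian moments: ∫x^(2j)·e^(−2αx²) dx = (2j−1)!!/(4α)^j · √(π/(2α)), odd powers integrate to 0; here √(π/(2α)) = 0.74240.
⟨x⟩ = 0.0000 and ⟨x²⟩ = 0.087719.
(Δx)² = 0.087719 − (0.0000)² = 0.087719.

0.0877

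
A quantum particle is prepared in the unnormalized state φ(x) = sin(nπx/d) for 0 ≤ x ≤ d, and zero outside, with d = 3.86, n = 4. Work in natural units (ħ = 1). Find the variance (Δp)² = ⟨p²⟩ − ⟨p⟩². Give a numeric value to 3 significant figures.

10.6

Compute ⟨p⟩ and ⟨p²⟩ separately; (Δp)² = ⟨p²⟩ − ⟨p⟩².
d/dx sin(nπx/d) = (nπ/d)·cos(nπx/d) and d²/dx² sin(nπx/d) = −(nπ/d)²·sin(nπx/d); on 0 ≤ x ≤ d, ∫sin²(nπx/d) dx = d/2 and ∫sin(nπx/d)·cos(nπx/d) dx = 0.
Normalization: ∫|φ|² dx = 1.9300.
⟨p⟩ = 0.0000 and ⟨p²⟩ = 10.599.
(Δp)² = 10.599 − (0.0000)² = 10.599.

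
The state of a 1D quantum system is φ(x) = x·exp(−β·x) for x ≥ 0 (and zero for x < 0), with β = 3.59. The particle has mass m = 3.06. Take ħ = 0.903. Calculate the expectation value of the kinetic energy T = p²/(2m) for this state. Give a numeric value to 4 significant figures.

1.717

T = −(ħ²/2m) d²/dx², so ⟨T⟩ = −(ħ²/2m) ∫ φ*·φ'' dx / ∫|φ|² dx; with m = 3.06.
Differentiate x·exp(−β·x) with the product rule; every integrand then reduces to terms xʲ·e^(−2βx) on [0, ∞), with ∫₀^∞ xʲ·e^(−2βx) dx = j!/(2β)^(j+1).
State is unnormalized: ∫|φ|² dx = 0.0054033, and ∫φ*·(−ħ²/2m · φ'') dx = 0.0092783, so ⟨T⟩ = 0.0092783 / 0.0054033.
⟨T⟩ = 1.7172.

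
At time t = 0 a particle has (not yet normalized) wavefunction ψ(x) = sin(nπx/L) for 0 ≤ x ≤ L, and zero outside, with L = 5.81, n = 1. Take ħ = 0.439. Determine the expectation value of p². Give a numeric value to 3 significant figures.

0.0563

p² ψ = −ħ² d²ψ/dx²; ⟨p²⟩ = −ħ² ∫ ψ*·ψ'' dx / ∫|ψ|² dx.
d/dx sin(nπx/L) = (nπ/L)·cos(nπx/L) and d²/dx² sin(nπx/L) = −(nπ/L)²·sin(nπx/L); on 0 ≤ x ≤ L, ∫sin²(nπx/L) dx = L/2 and ∫sin(nπx/L)·cos(nπx/L) dx = 0.
State is unnormalized: ∫|ψ|² dx = 2.9050, and ∫ψ*·(−ħ² ψ'') dx = 0.16369, so ⟨p²⟩ = 0.16369 / 2.9050.
⟨p²⟩ = 0.056348.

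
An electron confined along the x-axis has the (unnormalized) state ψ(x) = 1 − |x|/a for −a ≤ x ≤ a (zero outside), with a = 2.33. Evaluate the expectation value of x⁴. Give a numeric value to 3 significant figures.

⟨x⁴⟩ = ∫ x⁴·|ψ|² dx / ∫|ψ|² dx (integrals over the domain).
ψ is even, so ∫ over [−a, a] = 2∫₀ᵃ with ψ = 1 − x/a there: ∫₀ᵃ (1 − x/a)² dx = a/3, ∫₀ᵃ x²(1 − x/a)² dx = a³/30, ∫₀ᵃ x⁴(1 − x/a)² dx = a⁵/105.
State is unnormalized: ∫|ψ|² dx = 1.5533, and ∫ψ*·x⁴·ψ dx = 1.3080, so ⟨x⁴⟩ = 1.3080 / 1.5533.
⟨x⁴⟩ = 0.84208.

0.842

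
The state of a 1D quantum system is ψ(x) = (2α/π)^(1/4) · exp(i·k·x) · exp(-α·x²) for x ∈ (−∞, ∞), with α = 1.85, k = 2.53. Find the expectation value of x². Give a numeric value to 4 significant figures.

0.1351

⟨x²⟩ = ∫ x²·|ψ|² dx (integrals over the domain).
Gaussian moments: ∫x^(2j)·e^(−2αx²) dx = (2j−1)!!/(4α)^j · √(π/(2α)), odd powers integrate to 0; here √(π/(2α)) = 0.92145.
⟨x²⟩ = 0.13514.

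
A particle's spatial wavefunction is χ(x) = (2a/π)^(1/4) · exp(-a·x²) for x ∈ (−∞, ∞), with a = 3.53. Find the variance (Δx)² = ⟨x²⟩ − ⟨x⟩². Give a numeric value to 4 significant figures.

Compute ⟨x⟩ and ⟨x²⟩ separately, then (Δx)² = ⟨x²⟩ − ⟨x⟩².
Gaussian moments: ∫x^(2j)·e^(−2ax²) dx = (2j−1)!!/(4a)^j · √(π/(2a)), odd powers integrate to 0; here √(π/(2a)) = 0.66707.
⟨x⟩ = 0.0000 and ⟨x²⟩ = 0.070822.
(Δx)² = 0.070822 − (0.0000)² = 0.070822.

0.07082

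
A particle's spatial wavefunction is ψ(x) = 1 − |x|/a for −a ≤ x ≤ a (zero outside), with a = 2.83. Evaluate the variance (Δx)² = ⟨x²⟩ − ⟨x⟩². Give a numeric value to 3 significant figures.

0.801

Compute ⟨x⟩ and ⟨x²⟩ separately, then (Δx)² = ⟨x²⟩ − ⟨x⟩².
ψ is even, so ∫ over [−a, a] = 2∫₀ᵃ with ψ = 1 − x/a there: ∫₀ᵃ (1 − x/a)² dx = a/3, ∫₀ᵃ x²(1 − x/a)² dx = a³/30, ∫₀ᵃ x⁴(1 − x/a)² dx = a⁵/105.
Normalization: ∫|ψ|² dx = 1.8867.
⟨x⟩ = 0.0000 and ⟨x²⟩ = 0.80089.
(Δx)² = 0.80089 − (0.0000)² = 0.80089.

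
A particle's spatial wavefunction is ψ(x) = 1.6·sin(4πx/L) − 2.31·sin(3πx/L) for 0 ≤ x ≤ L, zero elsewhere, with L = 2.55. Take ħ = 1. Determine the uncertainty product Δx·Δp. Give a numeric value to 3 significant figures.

Δx = √(⟨x²⟩−⟨x⟩²), Δp = √(⟨p²⟩−⟨p⟩²).
On 0 ≤ x ≤ L (j ≠ l): ∫sin²(jπx/L) dx = L/2, ∫sin(jπx/L)·sin(lπx/L) dx = 0; diagonal moments ∫x·sin²(jπx/L) dx = L²/4, ∫x²·sin²(jπx/L) dx = L³·(1/6 − 1/(4j²π²)); cross terms ∫x·sin(jπx/L)·sin(lπx/L) dx = 0 for j + l even and −4jlL²/(π²(j² − l²)²) for j + l odd, ∫x²·sin(jπx/L)·sin(lπx/L) dx = (−1)^(j+l)·4jlL³/(π²(j² − l²)²); higher powers the same way via product-to-sum and parts. d²/dx² sin(jπx/L) = −(jπ/L)²·sin(jπx/L); on 0 ≤ x ≤ L, ∫sin²(jπx/L) dx = L/2 and ∫sin(jπx/L)·sin(lπx/L) dx = 0 for j ≠ l, so only diagonal terms survive in ∫|ψ|² and ∫ψ·ψ″; ∫ψ·ψ′ dx = [ψ²/2] between the walls = 0.
Normalization: ∫|ψ|² dx = 10.068.
⟨x⟩ = 1.7489, ⟨x²⟩ = 3.3445 ⇒ Δx = 0.53470.
⟨p⟩ = 0.0000, ⟨p²⟩ = 17.105 ⇒ Δp = 4.1358.
Δx·Δp = 2.2114.

2.21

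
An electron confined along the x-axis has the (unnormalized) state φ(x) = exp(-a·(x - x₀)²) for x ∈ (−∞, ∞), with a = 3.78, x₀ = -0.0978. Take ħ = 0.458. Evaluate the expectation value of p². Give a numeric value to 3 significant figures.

p² φ = −ħ² d²φ/dx²; ⟨p²⟩ = −ħ² ∫ φ*·φ'' dx / ∫|φ|² dx.
Gaussian moments (u = x − x₀): ∫u^(2j)·e^(−2au²) du = (2j−1)!!/(4a)^j · √(π/(2a)), odd powers integrate to 0; here √(π/(2a)) = 0.64464. Derivatives: d/dx e^(−au²) = −2au·e^(−au²), d²/dx² e^(−au²) = (4a²u² − 2a)·e^(−au²).
State is unnormalized: ∫|φ|² dx = 0.64464, and ∫φ*·(−ħ² φ'') dx = 0.51114, so ⟨p²⟩ = 0.51114 / 0.64464.
⟨p²⟩ = 0.79291.

0.793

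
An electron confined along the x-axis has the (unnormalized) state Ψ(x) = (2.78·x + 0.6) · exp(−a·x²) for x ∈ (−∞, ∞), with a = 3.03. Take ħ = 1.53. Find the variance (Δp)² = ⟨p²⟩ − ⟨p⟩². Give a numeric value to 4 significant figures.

16.16

Compute ⟨p⟩ and ⟨p²⟩ separately; (Δp)² = ⟨p²⟩ − ⟨p⟩².
Expand each integrand as polynomial × e^(−2ax²) and use ∫x^(2j)·e^(−2ax²) dx = (2j−1)!!/(4a)^j · √(π/(2a)), odd powers → 0; here √(π/(2a)) = 0.72001. Differentiate with the product rule, d/dx e^(−ax²) = −2ax·e^(−ax²).
Normalization: ∫|Ψ|² dx = 0.71832.
⟨p⟩ = 0.0000 and ⟨p²⟩ = 16.160.
(Δp)² = 16.160 − (0.0000)² = 16.160.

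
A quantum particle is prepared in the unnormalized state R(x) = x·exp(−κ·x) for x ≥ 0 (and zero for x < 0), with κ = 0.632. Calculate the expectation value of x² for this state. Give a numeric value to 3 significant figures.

⟨x²⟩ = ∫ x²·|R|² dx / ∫|R|² dx (integrals over the domain).
Every integrand reduces to terms xʲ·e^(−2κx) on [0, ∞); use ∫₀^∞ xʲ·e^(−2κx) dx = j!/(2κ)^(j+1).
State is unnormalized: ∫|R|² dx = 0.99035, and ∫R*·x²·R dx = 7.4383, so ⟨x²⟩ = 7.4383 / 0.99035.
⟨x²⟩ = 7.5108.

7.51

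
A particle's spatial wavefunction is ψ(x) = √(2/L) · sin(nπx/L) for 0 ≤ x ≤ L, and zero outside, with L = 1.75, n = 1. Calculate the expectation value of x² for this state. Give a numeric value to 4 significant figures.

⟨x²⟩ = ∫ x²·|ψ|² dx (integrals over the domain).
With sin²θ = (1 − cos2θ)/2 on 0 ≤ x ≤ L: ∫sin²(nπx/L) dx = L/2, ∫x·sin²(nπx/L) dx = L²/4, ∫x²·sin²(nπx/L) dx = L³·(1/6 − 1/(4n²π²)); higher powers xᵏ the same way, integrating xᵏ·cos(2nπx/L) by parts.
⟨x²⟩ = 0.86569.

0.8657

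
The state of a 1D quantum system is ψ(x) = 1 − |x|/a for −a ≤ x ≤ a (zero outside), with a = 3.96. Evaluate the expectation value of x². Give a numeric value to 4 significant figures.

1.568

⟨x²⟩ = ∫ x²·|ψ|² dx / ∫|ψ|² dx (integrals over the domain).
ψ is even, so ∫ over [−a, a] = 2∫₀ᵃ with ψ = 1 − x/a there: ∫₀ᵃ (1 − x/a)² dx = a/3, ∫₀ᵃ x²(1 − x/a)² dx = a³/30, ∫₀ᵃ x⁴(1 − x/a)² dx = a⁵/105.
State is unnormalized: ∫|ψ|² dx = 2.6400, and ∫ψ*·x²·ψ dx = 4.1399, so ⟨x²⟩ = 4.1399 / 2.6400.
⟨x²⟩ = 1.5682.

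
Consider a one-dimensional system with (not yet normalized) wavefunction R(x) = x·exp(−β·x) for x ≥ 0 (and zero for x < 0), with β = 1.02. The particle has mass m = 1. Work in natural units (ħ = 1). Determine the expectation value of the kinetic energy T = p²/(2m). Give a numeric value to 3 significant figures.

0.520

T = −(ħ²/2m) d²/dx², so ⟨T⟩ = −(ħ²/2m) ∫ R*·R'' dx / ∫|R|² dx; with m = 1.
Differentiate x·exp(−β·x) with the product rule; every integrand then reduces to terms xʲ·e^(−2βx) on [0, ∞), with ∫₀^∞ xʲ·e^(−2βx) dx = j!/(2β)^(j+1).
State is unnormalized: ∫|R|² dx = 0.23558, and ∫R*·(−ħ²/2m · R'') dx = 0.12255, so ⟨T⟩ = 0.12255 / 0.23558.
⟨T⟩ = 0.52020.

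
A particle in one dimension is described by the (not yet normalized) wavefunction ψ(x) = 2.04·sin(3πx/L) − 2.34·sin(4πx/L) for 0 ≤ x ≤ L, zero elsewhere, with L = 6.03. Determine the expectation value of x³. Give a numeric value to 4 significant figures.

91.35

⟨x³⟩ = ∫ x³·|ψ|² dx / ∫|ψ|² dx (integrals over the domain).
On 0 ≤ x ≤ L (j ≠ l): ∫sin²(jπx/L) dx = L/2, ∫sin(jπx/L)·sin(lπx/L) dx = 0; diagonal moments ∫x·sin²(jπx/L) dx = L²/4, ∫x²·sin²(jπx/L) dx = L³·(1/6 − 1/(4j²π²)); cross terms ∫x·sin(jπx/L)·sin(lπx/L) dx = 0 for j + l even and −4jlL²/(π²(j² − l²)²) for j + l odd, ∫x²·sin(jπx/L)·sin(lπx/L) dx = (−1)^(j+l)·4jlL³/(π²(j² − l²)²); higher powers the same way via product-to-sum and parts.
State is unnormalized: ∫|ψ|² dx = 29.056, and ∫ψ*·x³·ψ dx = 2654.3, so ⟨x³⟩ = 2654.3 / 29.056.
⟨x³⟩ = 91.352.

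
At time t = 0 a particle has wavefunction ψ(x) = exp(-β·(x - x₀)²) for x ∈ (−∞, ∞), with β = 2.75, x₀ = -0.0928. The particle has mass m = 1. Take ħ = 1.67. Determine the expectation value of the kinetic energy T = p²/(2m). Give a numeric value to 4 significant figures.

3.835

T = −(ħ²/2m) d²/dx², so ⟨T⟩ = −(ħ²/2m) ∫ ψ*·ψ'' dx / ∫|ψ|² dx; with m = 1.
Gaussian moments (u = x − x₀): ∫u^(2j)·e^(−2βu²) du = (2j−1)!!/(4β)^j · √(π/(2β)), odd powers integrate to 0; here √(π/(2β)) = 0.75578. Derivatives: d/dx e^(−βu²) = −2βu·e^(−βu²), d²/dx² e^(−βu²) = (4β²u² − 2β)·e^(−βu²).
State is unnormalized: ∫|ψ|² dx = 0.75578, and ∫ψ*·(−ħ²/2m · ψ'') dx = 2.8982, so ⟨T⟩ = 2.8982 / 0.75578.
⟨T⟩ = 3.8347.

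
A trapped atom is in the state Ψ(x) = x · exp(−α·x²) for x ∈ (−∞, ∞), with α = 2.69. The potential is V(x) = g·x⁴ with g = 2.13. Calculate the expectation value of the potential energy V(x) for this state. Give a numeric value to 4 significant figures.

0.2760

⟨V⟩ = ∫ V(x)·|Ψ|² dx / ∫|Ψ|² dx.
Expand each integrand as polynomial × e^(−2αx²) and use ∫x^(2j)·e^(−2αx²) dx = (2j−1)!!/(4α)^j · √(π/(2α)), odd powers → 0; here √(π/(2α)) = 0.76416.
State is unnormalized: ∫|Ψ|² dx = 0.071019, and ∫Ψ*·V(x)·Ψ dx = 0.019598, so ⟨V⟩ = 0.019598 / 0.071019.
⟨V⟩ = 0.27596.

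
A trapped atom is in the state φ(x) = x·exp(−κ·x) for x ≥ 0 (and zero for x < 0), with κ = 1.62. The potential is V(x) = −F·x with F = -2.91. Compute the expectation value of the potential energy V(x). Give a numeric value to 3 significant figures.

⟨V⟩ = ∫ V(x)·|φ|² dx / ∫|φ|² dx.
Every integrand reduces to terms xʲ·e^(−2κx) on [0, ∞); use ∫₀^∞ xʲ·e^(−2κx) dx = j!/(2κ)^(j+1).
State is unnormalized: ∫|φ|² dx = 0.058802, and ∫φ*·V(x)·φ dx = 0.15844, so ⟨V⟩ = 0.15844 / 0.058802.
⟨V⟩ = 2.6944.

2.69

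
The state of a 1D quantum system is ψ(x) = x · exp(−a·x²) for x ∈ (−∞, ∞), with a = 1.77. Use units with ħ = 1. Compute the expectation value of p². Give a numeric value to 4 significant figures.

p² ψ = −ħ² d²ψ/dx²; ⟨p²⟩ = −ħ² ∫ ψ*·ψ'' dx / ∫|ψ|² dx.
Expand each integrand as polynomial × e^(−2ax²) and use ∫x^(2j)·e^(−2ax²) dx = (2j−1)!!/(4a)^j · √(π/(2a)), odd powers → 0; here √(π/(2a)) = 0.94205. Differentiate with the product rule, d/dx e^(−ax²) = −2ax·e^(−ax²).
State is unnormalized: ∫|ψ|² dx = 0.13306, and ∫ψ*·(−ħ² ψ'') dx = 0.70654, so ⟨p²⟩ = 0.70654 / 0.13306.
⟨p²⟩ = 5.3100.

5.310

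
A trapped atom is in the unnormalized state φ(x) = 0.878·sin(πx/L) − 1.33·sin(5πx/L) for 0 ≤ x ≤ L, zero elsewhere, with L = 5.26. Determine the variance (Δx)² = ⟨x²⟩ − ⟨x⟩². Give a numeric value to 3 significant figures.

1.66

Compute ⟨x⟩ and ⟨x²⟩ separately, then (Δx)² = ⟨x²⟩ − ⟨x⟩².
On 0 ≤ x ≤ L (j ≠ l): ∫sin²(jπx/L) dx = L/2, ∫sin(jπx/L)·sin(lπx/L) dx = 0; diagonal moments ∫x·sin²(jπx/L) dx = L²/4, ∫x²·sin²(jπx/L) dx = L³·(1/6 − 1/(4j²π²)); cross terms ∫x·sin(jπx/L)·sin(lπx/L) dx = 0 for j + l even and −4jlL²/(π²(j² − l²)²) for j + l odd, ∫x²·sin(jπx/L)·sin(lπx/L) dx = (−1)^(j+l)·4jlL³/(π²(j² − l²)²); higher powers the same way via product-to-sum and parts.
Normalization: ∫|φ|² dx = 6.6796.
⟨x⟩ = 2.6300 and ⟨x²⟩ = 8.5790.
(Δx)² = 8.5790 − (2.6300)² = 1.6621.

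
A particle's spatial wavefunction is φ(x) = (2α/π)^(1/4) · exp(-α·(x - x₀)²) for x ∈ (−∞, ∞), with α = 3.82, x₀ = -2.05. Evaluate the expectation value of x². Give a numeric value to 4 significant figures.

4.268

⟨x²⟩ = ∫ x²·|φ|² dx (integrals over the domain).
Gaussian moments (u = x − x₀): ∫u^(2j)·e^(−2αu²) du = (2j−1)!!/(4α)^j · √(π/(2α)), odd powers integrate to 0; here √(π/(2α)) = 0.64125.
⟨x²⟩ = 4.2679.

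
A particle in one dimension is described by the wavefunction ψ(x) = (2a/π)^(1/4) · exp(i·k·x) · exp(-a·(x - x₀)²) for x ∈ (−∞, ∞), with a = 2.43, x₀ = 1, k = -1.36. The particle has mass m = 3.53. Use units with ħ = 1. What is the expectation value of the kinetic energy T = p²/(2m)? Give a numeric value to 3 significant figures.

T = −(ħ²/2m) d²/dx², so ⟨T⟩ = −(ħ²/2m) ∫ ψ*·ψ'' dx; with m = 3.53.
Gaussian moments (u = x − x₀): ∫u^(2j)·e^(−2au²) du = (2j−1)!!/(4a)^j · √(π/(2a)), odd powers integrate to 0; here √(π/(2a)) = 0.80400. Derivatives: ψ′ = (ik − 2au)·ψ, ψ″ = ((ik − 2au)² − 2a)·ψ; the odd-in-u pieces drop out.
⟨T⟩ = 0.60618.

0.606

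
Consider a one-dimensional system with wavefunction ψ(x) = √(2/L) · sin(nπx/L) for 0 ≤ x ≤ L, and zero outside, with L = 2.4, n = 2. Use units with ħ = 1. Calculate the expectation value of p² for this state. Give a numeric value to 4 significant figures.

6.854

p² ψ = −ħ² d²ψ/dx²; ⟨p²⟩ = −ħ² ∫ ψ*·ψ'' dx.
d/dx sin(nπx/L) = (nπ/L)·cos(nπx/L) and d²/dx² sin(nπx/L) = −(nπ/L)²·sin(nπx/L); on 0 ≤ x ≤ L, ∫sin²(nπx/L) dx = L/2 and ∫sin(nπx/L)·cos(nπx/L) dx = 0.
⟨p²⟩ = 6.8539.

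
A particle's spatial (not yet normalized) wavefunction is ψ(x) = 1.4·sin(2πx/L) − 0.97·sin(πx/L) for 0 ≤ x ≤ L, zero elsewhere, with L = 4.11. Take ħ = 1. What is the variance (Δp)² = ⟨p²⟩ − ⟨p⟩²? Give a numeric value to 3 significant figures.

1.77

Compute ⟨p⟩ and ⟨p²⟩ separately; (Δp)² = ⟨p²⟩ − ⟨p⟩².
d²/dx² sin(jπx/L) = −(jπ/L)²·sin(jπx/L); on 0 ≤ x ≤ L, ∫sin²(jπx/L) dx = L/2 and ∫sin(jπx/L)·sin(lπx/L) dx = 0 for j ≠ l, so only diagonal terms survive in ∫|ψ|² and ∫ψ·ψ″; ∫ψ·ψ′ dx = [ψ²/2] between the walls = 0.
Normalization: ∫|ψ|² dx = 5.9613.
⟨p⟩ = 0.0000 and ⟨p²⟩ = 1.7686.
(Δp)² = 1.7686 − (0.0000)² = 1.7686.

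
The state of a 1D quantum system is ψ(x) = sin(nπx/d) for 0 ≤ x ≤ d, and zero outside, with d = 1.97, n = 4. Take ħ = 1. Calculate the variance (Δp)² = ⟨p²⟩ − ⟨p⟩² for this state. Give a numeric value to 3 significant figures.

Compute ⟨p⟩ and ⟨p²⟩ separately; (Δp)² = ⟨p²⟩ − ⟨p⟩².
d/dx sin(nπx/d) = (nπ/d)·cos(nπx/d) and d²/dx² sin(nπx/d) = −(nπ/d)²·sin(nπx/d); on 0 ≤ x ≤ d, ∫sin²(nπx/d) dx = d/2 and ∫sin(nπx/d)·cos(nπx/d) dx = 0.
Normalization: ∫|ψ|² dx = 0.98500.
⟨p⟩ = 0.0000 and ⟨p²⟩ = 40.690.
(Δp)² = 40.690 − (0.0000)² = 40.690.

40.7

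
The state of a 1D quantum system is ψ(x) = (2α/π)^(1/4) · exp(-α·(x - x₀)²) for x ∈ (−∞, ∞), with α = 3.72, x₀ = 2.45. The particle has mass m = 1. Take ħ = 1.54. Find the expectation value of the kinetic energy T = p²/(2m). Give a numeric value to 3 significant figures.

T = −(ħ²/2m) d²/dx², so ⟨T⟩ = −(ħ²/2m) ∫ ψ*·ψ'' dx; with m = 1.
Gaussian moments (u = x − x₀): ∫u^(2j)·e^(−2αu²) du = (2j−1)!!/(4α)^j · √(π/(2α)), odd powers integrate to 0; here √(π/(2α)) = 0.64981. Derivatives: d/dx e^(−αu²) = −2αu·e^(−αu²), d²/dx² e^(−αu²) = (4α²u² − 2α)·e^(−αu²).
⟨T⟩ = 4.4112.

4.41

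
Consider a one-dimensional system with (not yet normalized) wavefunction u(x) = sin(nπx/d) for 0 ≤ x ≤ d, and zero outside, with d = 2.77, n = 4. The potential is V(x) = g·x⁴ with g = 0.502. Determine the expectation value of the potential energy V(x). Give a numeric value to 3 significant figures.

⟨V⟩ = ∫ V(x)·|u|² dx / ∫|u|² dx.
With sin²θ = (1 − cos2θ)/2 on 0 ≤ x ≤ d: ∫sin²(nπx/d) dx = d/2, ∫x·sin²(nπx/d) dx = d²/4, ∫x²·sin²(nπx/d) dx = d³·(1/6 − 1/(4n²π²)); higher powers xᵏ the same way, integrating xᵏ·cos(2nπx/d) by parts.
State is unnormalized: ∫|u|² dx = 1.3850, and ∫u*·V(x)·u dx = 7.9298, so ⟨V⟩ = 7.9298 / 1.3850.
⟨V⟩ = 5.7255.

5.73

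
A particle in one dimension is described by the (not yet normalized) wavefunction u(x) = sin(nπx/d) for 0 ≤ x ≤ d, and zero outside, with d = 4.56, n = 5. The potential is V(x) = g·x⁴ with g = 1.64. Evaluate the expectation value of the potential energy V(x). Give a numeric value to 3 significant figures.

139.

⟨V⟩ = ∫ V(x)·|u|² dx / ∫|u|² dx.
With sin²θ = (1 − cos2θ)/2 on 0 ≤ x ≤ d: ∫sin²(nπx/d) dx = d/2, ∫x·sin²(nπx/d) dx = d²/4, ∫x²·sin²(nπx/d) dx = d³·(1/6 − 1/(4n²π²)); higher powers xᵏ the same way, integrating xᵏ·cos(2nπx/d) by parts.
State is unnormalized: ∫|u|² dx = 2.2800, and ∫u*·V(x)·u dx = 316.83, so ⟨V⟩ = 316.83 / 2.2800.
⟨V⟩ = 138.96.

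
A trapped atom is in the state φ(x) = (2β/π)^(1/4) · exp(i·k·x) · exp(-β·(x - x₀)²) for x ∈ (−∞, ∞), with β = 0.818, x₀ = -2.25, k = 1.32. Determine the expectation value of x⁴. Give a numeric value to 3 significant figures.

35.2

⟨x⁴⟩ = ∫ x⁴·|φ|² dx (integrals over the domain).
Gaussian moments (u = x − x₀): ∫u^(2j)·e^(−2βu²) du = (2j−1)!!/(4β)^j · √(π/(2β)), odd powers integrate to 0; here √(π/(2β)) = 1.3857.
⟨x⁴⟩ = 35.192.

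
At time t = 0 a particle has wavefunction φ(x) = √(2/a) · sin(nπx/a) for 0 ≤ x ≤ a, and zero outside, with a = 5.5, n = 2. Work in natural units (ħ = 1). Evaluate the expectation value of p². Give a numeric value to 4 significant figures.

p² φ = −ħ² d²φ/dx²; ⟨p²⟩ = −ħ² ∫ φ*·φ'' dx.
d/dx sin(nπx/a) = (nπ/a)·cos(nπx/a) and d²/dx² sin(nπx/a) = −(nπ/a)²·sin(nπx/a); on 0 ≤ x ≤ a, ∫sin²(nπx/a) dx = a/2 and ∫sin(nπx/a)·cos(nπx/a) dx = 0.
⟨p²⟩ = 1.3051.

1.305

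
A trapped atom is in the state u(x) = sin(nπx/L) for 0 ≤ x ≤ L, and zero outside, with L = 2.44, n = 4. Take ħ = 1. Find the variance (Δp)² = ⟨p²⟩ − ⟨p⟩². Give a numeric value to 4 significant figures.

Compute ⟨p⟩ and ⟨p²⟩ separately; (Δp)² = ⟨p²⟩ − ⟨p⟩².
d/dx sin(nπx/L) = (nπ/L)·cos(nπx/L) and d²/dx² sin(nπx/L) = −(nπ/L)²·sin(nπx/L); on 0 ≤ x ≤ L, ∫sin²(nπx/L) dx = L/2 and ∫sin(nπx/L)·cos(nπx/L) dx = 0.
Normalization: ∫|u|² dx = 1.2200.
⟨p⟩ = 0.0000 and ⟨p²⟩ = 26.524.
(Δp)² = 26.524 − (0.0000)² = 26.524.

26.52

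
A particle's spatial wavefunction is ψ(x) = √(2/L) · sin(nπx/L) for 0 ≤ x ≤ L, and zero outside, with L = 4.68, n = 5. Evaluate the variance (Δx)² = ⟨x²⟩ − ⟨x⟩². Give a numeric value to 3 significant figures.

Compute ⟨x⟩ and ⟨x²⟩ separately, then (Δx)² = ⟨x²⟩ − ⟨x⟩².
With sin²θ = (1 − cos2θ)/2 on 0 ≤ x ≤ L: ∫sin²(nπx/L) dx = L/2, ∫x·sin²(nπx/L) dx = L²/4, ∫x²·sin²(nπx/L) dx = L³·(1/6 − 1/(4n²π²)); higher powers xᵏ the same way, integrating xᵏ·cos(2nπx/L) by parts.
⟨x⟩ = 2.3400 and ⟨x²⟩ = 7.2564.
(Δx)² = 7.2564 − (2.3400)² = 1.7808.

1.78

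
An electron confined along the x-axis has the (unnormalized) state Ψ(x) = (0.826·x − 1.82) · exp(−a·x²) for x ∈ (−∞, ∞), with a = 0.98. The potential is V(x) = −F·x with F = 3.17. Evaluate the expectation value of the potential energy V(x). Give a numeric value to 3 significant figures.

⟨V⟩ = ∫ V(x)·|Ψ|² dx / ∫|Ψ|² dx.
Expand each integrand as polynomial × e^(−2ax²) and use ∫x^(2j)·e^(−2ax²) dx = (2j−1)!!/(4a)^j · √(π/(2a)), odd powers → 0; here √(π/(2a)) = 1.2660.
State is unnormalized: ∫|Ψ|² dx = 4.4140, and ∫Ψ*·V(x)·Ψ dx = 3.0782, so ⟨V⟩ = 3.0782 / 4.4140.
⟨V⟩ = 0.69738.

0.697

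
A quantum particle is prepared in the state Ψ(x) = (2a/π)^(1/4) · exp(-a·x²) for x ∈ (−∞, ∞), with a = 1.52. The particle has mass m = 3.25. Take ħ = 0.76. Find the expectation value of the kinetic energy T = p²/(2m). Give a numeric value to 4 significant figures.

0.1351

T = −(ħ²/2m) d²/dx², so ⟨T⟩ = −(ħ²/2m) ∫ Ψ*·Ψ'' dx; with m = 3.25.
Gaussian moments: ∫x^(2j)·e^(−2ax²) dx = (2j−1)!!/(4a)^j · √(π/(2a)), odd powers integrate to 0; here √(π/(2a)) = 1.0166. Derivatives: d/dx e^(−ax²) = −2ax·e^(−ax²), d²/dx² e^(−ax²) = (4a²x² − 2a)·e^(−ax²).
⟨T⟩ = 0.13507.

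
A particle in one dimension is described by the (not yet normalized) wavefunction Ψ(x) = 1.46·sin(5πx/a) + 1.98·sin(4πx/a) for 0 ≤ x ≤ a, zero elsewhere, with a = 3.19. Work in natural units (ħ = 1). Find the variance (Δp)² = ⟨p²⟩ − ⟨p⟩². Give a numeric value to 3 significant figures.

18.6

Compute ⟨p⟩ and ⟨p²⟩ separately; (Δp)² = ⟨p²⟩ − ⟨p⟩².
d²/dx² sin(jπx/a) = −(jπ/a)²·sin(jπx/a); on 0 ≤ x ≤ a, ∫sin²(jπx/a) dx = a/2 and ∫sin(jπx/a)·sin(lπx/a) dx = 0 for j ≠ l, so only diagonal terms survive in ∫|Ψ|² and ∫Ψ·Ψ″; ∫Ψ·Ψ′ dx = [Ψ²/2] between the walls = 0.
Normalization: ∫|Ψ|² dx = 9.6529.
⟨p⟩ = 0.0000 and ⟨p²⟩ = 18.593.
(Δp)² = 18.593 − (0.0000)² = 18.593.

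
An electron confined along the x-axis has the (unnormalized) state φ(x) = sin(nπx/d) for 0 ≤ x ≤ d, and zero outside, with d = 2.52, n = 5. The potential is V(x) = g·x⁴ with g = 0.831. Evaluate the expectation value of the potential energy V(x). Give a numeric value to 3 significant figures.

⟨V⟩ = ∫ V(x)·|φ|² dx / ∫|φ|² dx.
With sin²θ = (1 − cos2θ)/2 on 0 ≤ x ≤ d: ∫sin²(nπx/d) dx = d/2, ∫x·sin²(nπx/d) dx = d²/4, ∫x²·sin²(nπx/d) dx = d³·(1/6 − 1/(4n²π²)); higher powers xᵏ the same way, integrating xᵏ·cos(2nπx/d) by parts.
State is unnormalized: ∫|φ|² dx = 1.2600, and ∫φ*·V(x)·φ dx = 8.2750, so ⟨V⟩ = 8.2750 / 1.2600.
⟨V⟩ = 6.5674.

6.57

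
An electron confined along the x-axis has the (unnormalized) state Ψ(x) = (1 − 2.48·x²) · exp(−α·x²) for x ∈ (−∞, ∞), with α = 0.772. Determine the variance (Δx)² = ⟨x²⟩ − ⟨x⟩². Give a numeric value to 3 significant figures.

1.43

Compute ⟨x⟩ and ⟨x²⟩ separately, then (Δx)² = ⟨x²⟩ − ⟨x⟩².
Expand each integrand as polynomial × e^(−2αx²) and use ∫x^(2j)·e^(−2αx²) dx = (2j−1)!!/(4α)^j · √(π/(2α)), odd powers → 0; here √(π/(2α)) = 1.4264.
Normalization: ∫|Ψ|² dx = 1.8953.
⟨x⟩ = 0.0000 and ⟨x²⟩ = 1.4272.
(Δx)² = 1.4272 − (0.0000)² = 1.4272.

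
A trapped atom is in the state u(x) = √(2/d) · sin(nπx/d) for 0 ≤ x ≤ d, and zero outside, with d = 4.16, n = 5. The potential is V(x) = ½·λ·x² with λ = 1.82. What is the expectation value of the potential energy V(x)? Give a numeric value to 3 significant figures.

5.22

⟨V⟩ = ∫ V(x)·|u|² dx.
With sin²θ = (1 − cos2θ)/2 on 0 ≤ x ≤ d: ∫sin²(nπx/d) dx = d/2, ∫x·sin²(nπx/d) dx = d²/4, ∫x²·sin²(nπx/d) dx = d³·(1/6 − 1/(4n²π²)); higher powers xᵏ the same way, integrating xᵏ·cos(2nπx/d) by parts.
⟨V⟩ = 5.2175.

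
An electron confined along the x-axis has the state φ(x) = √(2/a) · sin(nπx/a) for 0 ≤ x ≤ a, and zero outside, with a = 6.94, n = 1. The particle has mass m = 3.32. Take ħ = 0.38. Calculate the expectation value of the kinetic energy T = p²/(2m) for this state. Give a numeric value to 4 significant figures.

0.004456

T = −(ħ²/2m) d²/dx², so ⟨T⟩ = −(ħ²/2m) ∫ φ*·φ'' dx; with m = 3.32.
d/dx sin(nπx/a) = (nπ/a)·cos(nπx/a) and d²/dx² sin(nπx/a) = −(nπ/a)²·sin(nπx/a); on 0 ≤ x ≤ a, ∫sin²(nπx/a) dx = a/2 and ∫sin(nπx/a)·cos(nπx/a) dx = 0.
⟨T⟩ = 0.0044564.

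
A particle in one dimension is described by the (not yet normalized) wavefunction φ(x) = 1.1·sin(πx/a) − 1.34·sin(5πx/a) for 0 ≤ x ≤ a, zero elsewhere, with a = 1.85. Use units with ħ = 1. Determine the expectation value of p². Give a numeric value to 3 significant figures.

44.2

p² φ = −ħ² d²φ/dx²; ⟨p²⟩ = −ħ² ∫ φ*·φ'' dx / ∫|φ|² dx.
d²/dx² sin(jπx/a) = −(jπ/a)²·sin(jπx/a); on 0 ≤ x ≤ a, ∫sin²(jπx/a) dx = a/2 and ∫sin(jπx/a)·sin(lπx/a) dx = 0 for j ≠ l, so only diagonal terms survive in ∫|φ|² and ∫φ·φ″; ∫φ·φ′ dx = [φ²/2] between the walls = 0.
State is unnormalized: ∫|φ|² dx = 2.7802, and ∫φ*·(−ħ² φ'') dx = 122.97, so ⟨p²⟩ = 122.97 / 2.7802.
⟨p²⟩ = 44.231.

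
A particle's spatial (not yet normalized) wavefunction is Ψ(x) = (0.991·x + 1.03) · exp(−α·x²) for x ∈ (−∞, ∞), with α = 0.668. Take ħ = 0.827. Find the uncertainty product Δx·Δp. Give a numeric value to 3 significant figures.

0.441

Δx = √(⟨x²⟩−⟨x⟩²), Δp = √(⟨p²⟩−⟨p⟩²).
Expand each integrand as polynomial × e^(−2αx²) and use ∫x^(2j)·e^(−2αx²) dx = (2j−1)!!/(4α)^j · √(π/(2α)), odd powers → 0; here √(π/(2α)) = 1.5335. Differentiate with the product rule, d/dx e^(−αx²) = −2αx·e^(−αx²).
Normalization: ∫|Ψ|² dx = 2.1905.
⟨x⟩ = 0.53486, ⟨x²⟩ = 0.56684 ⇒ Δx = 0.52988.
⟨p⟩ = 0.0000, ⟨p²⟩ = 0.69197 ⇒ Δp = 0.83185.
Δx·Δp = 0.44078.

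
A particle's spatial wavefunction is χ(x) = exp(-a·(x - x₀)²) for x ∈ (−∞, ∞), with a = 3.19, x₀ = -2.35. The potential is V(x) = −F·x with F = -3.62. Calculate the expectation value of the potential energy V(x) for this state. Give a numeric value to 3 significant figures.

-8.51

⟨V⟩ = ∫ V(x)·|χ|² dx / ∫|χ|² dx.
Gaussian moments (u = x − x₀): ∫u^(2j)·e^(−2au²) du = (2j−1)!!/(4a)^j · √(π/(2a)), odd powers integrate to 0; here √(π/(2a)) = 0.70172.
State is unnormalized: ∫|χ|² dx = 0.70172, and ∫χ*·V(x)·χ dx = -5.9695, so ⟨V⟩ = -5.9695 / 0.70172.
⟨V⟩ = -8.5070.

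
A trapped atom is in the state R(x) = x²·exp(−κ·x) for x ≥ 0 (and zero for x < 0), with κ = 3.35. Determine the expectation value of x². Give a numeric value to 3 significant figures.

0.668

⟨x²⟩ = ∫ x²·|R|² dx / ∫|R|² dx (integrals over the domain).
Every integrand reduces to terms xʲ·e^(−2κx) on [0, ∞); use ∫₀^∞ xʲ·e^(−2κx) dx = j!/(2κ)^(j+1).
State is unnormalized: ∫|R|² dx = 0.0017776, and ∫R*·x²·R dx = 0.0011880, so ⟨x²⟩ = 0.0011880 / 0.0017776.
⟨x²⟩ = 0.66830.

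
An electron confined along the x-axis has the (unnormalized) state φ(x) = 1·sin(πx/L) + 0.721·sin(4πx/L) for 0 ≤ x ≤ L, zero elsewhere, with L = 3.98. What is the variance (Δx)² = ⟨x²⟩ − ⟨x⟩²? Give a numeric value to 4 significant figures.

0.7719

Compute ⟨x⟩ and ⟨x²⟩ separately, then (Δx)² = ⟨x²⟩ − ⟨x⟩².
On 0 ≤ x ≤ L (j ≠ l): ∫sin²(jπx/L) dx = L/2, ∫sin(jπx/L)·sin(lπx/L) dx = 0; diagonal moments ∫x·sin²(jπx/L) dx = L²/4, ∫x²·sin²(jπx/L) dx = L³·(1/6 − 1/(4j²π²)); cross terms ∫x·sin(jπx/L)·sin(lπx/L) dx = 0 for j + l even and −4jlL²/(π²(j² − l²)²) for j + l odd, ∫x²·sin(jπx/L)·sin(lπx/L) dx = (−1)^(j+l)·4jlL³/(π²(j² − l²)²); higher powers the same way via product-to-sum and parts.
Normalization: ∫|φ|² dx = 3.0245.
⟨x⟩ = 1.9356 and ⟨x²⟩ = 4.5184.
(Δx)² = 4.5184 − (1.9356)² = 0.77191.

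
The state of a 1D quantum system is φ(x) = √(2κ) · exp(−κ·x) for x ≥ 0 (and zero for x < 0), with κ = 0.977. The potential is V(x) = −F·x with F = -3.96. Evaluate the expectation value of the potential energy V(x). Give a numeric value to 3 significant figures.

2.03

⟨V⟩ = ∫ V(x)·|φ|² dx.
Every integrand reduces to terms xʲ·e^(−2κx) on [0, ∞); use ∫₀^∞ xʲ·e^(−2κx) dx = j!/(2κ)^(j+1).
⟨V⟩ = 2.0266.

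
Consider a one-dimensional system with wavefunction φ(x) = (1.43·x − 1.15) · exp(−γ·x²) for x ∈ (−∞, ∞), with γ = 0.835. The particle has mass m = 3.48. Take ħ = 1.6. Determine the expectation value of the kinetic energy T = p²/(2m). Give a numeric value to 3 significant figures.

0.502

T = −(ħ²/2m) d²/dx², so ⟨T⟩ = −(ħ²/2m) ∫ φ*·φ'' dx / ∫|φ|² dx; with m = 3.48.
Expand each integrand as polynomial × e^(−2γx²) and use ∫x^(2j)·e^(−2γx²) dx = (2j−1)!!/(4γ)^j · √(π/(2γ)), odd powers → 0; here √(π/(2γ)) = 1.3716. Differentiate with the product rule, d/dx e^(−γx²) = −2γx·e^(−γx²).
State is unnormalized: ∫|φ|² dx = 2.6536, and ∫φ*·(−ħ²/2m · φ'') dx = 1.3308, so ⟨T⟩ = 1.3308 / 2.6536.
⟨T⟩ = 0.50151.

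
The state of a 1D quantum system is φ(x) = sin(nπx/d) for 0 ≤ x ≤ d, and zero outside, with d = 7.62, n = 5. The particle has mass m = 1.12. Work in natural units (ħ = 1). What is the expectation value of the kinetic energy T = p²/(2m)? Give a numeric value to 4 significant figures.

T = −(ħ²/2m) d²/dx², so ⟨T⟩ = −(ħ²/2m) ∫ φ*·φ'' dx / ∫|φ|² dx; with m = 1.12.
d/dx sin(nπx/d) = (nπ/d)·cos(nπx/d) and d²/dx² sin(nπx/d) = −(nπ/d)²·sin(nπx/d); on 0 ≤ x ≤ d, ∫sin²(nπx/d) dx = d/2 and ∫sin(nπx/d)·cos(nπx/d) dx = 0.
State is unnormalized: ∫|φ|² dx = 3.8100, and ∫φ*·(−ħ²/2m · φ'') dx = 7.2278, so ⟨T⟩ = 7.2278 / 3.8100.
⟨T⟩ = 1.8971.

1.897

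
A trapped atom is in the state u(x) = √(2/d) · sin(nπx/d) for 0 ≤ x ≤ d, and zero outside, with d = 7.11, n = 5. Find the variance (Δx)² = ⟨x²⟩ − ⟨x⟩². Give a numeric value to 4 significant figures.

Compute ⟨x⟩ and ⟨x²⟩ separately, then (Δx)² = ⟨x²⟩ − ⟨x⟩².
With sin²θ = (1 − cos2θ)/2 on 0 ≤ x ≤ d: ∫sin²(nπx/d) dx = d/2, ∫x·sin²(nπx/d) dx = d²/4, ∫x²·sin²(nπx/d) dx = d³·(1/6 − 1/(4n²π²)); higher powers xᵏ the same way, integrating xᵏ·cos(2nπx/d) by parts.
⟨x⟩ = 3.5550 and ⟨x²⟩ = 16.748.
(Δx)² = 16.748 − (3.5550)² = 4.1102.

4.110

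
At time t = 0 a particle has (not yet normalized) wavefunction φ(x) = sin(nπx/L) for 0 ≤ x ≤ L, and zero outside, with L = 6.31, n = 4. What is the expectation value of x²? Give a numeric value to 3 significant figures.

⟨x²⟩ = ∫ x²·|φ|² dx / ∫|φ|² dx (integrals over the domain).
With sin²θ = (1 − cos2θ)/2 on 0 ≤ x ≤ L: ∫sin²(nπx/L) dx = L/2, ∫x·sin²(nπx/L) dx = L²/4, ∫x²·sin²(nπx/L) dx = L³·(1/6 − 1/(4n²π²)); higher powers xᵏ the same way, integrating xᵏ·cos(2nπx/L) by parts.
State is unnormalized: ∫|φ|² dx = 3.1550, and ∫φ*·x²·φ dx = 41.476, so ⟨x²⟩ = 41.476 / 3.1550.
⟨x²⟩ = 13.146.

13.1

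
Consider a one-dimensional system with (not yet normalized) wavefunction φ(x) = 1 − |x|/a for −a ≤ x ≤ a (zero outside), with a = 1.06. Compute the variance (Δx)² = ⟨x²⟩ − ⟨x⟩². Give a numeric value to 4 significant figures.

Compute ⟨x⟩ and ⟨x²⟩ separately, then (Δx)² = ⟨x²⟩ − ⟨x⟩².
φ is even, so ∫ over [−a, a] = 2∫₀ᵃ with φ = 1 − x/a there: ∫₀ᵃ (1 − x/a)² dx = a/3, ∫₀ᵃ x²(1 − x/a)² dx = a³/30, ∫₀ᵃ x⁴(1 − x/a)² dx = a⁵/105.
Normalization: ∫|φ|² dx = 0.70667.
⟨x⟩ = 0.0000 and ⟨x²⟩ = 0.11236.
(Δx)² = 0.11236 − (0.0000)² = 0.11236.

0.1124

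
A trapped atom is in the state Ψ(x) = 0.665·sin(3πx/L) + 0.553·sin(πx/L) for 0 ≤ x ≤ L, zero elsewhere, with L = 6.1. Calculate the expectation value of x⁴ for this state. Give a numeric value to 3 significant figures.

⟨x⁴⟩ = ∫ x⁴·|Ψ|² dx / ∫|Ψ|² dx (integrals over the domain).
On 0 ≤ x ≤ L (j ≠ l): ∫sin²(jπx/L) dx = L/2, ∫sin(jπx/L)·sin(lπx/L) dx = 0; diagonal moments ∫x·sin²(jπx/L) dx = L²/4, ∫x²·sin²(jπx/L) dx = L³·(1/6 − 1/(4j²π²)); cross terms ∫x·sin(jπx/L)·sin(lπx/L) dx = 0 for j + l even and −4jlL²/(π²(j² − l²)²) for j + l odd, ∫x²·sin(jπx/L)·sin(lπx/L) dx = (−1)^(j+l)·4jlL³/(π²(j² − l²)²); higher powers the same way via product-to-sum and parts.
State is unnormalized: ∫|Ψ|² dx = 2.2815, and ∫Ψ*·x⁴·Ψ dx = 691.34, so ⟨x⁴⟩ = 691.34 / 2.2815.
⟨x⁴⟩ = 303.02.

303.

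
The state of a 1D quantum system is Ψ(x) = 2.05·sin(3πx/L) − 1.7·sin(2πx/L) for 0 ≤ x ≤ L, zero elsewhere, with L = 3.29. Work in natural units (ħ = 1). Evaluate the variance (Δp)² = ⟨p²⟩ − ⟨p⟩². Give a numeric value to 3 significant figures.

Compute ⟨p⟩ and ⟨p²⟩ separately; (Δp)² = ⟨p²⟩ − ⟨p⟩².
d²/dx² sin(jπx/L) = −(jπ/L)²·sin(jπx/L); on 0 ≤ x ≤ L, ∫sin²(jπx/L) dx = L/2 and ∫sin(jπx/L)·sin(lπx/L) dx = 0 for j ≠ l, so only diagonal terms survive in ∫|Ψ|² and ∫Ψ·Ψ″; ∫Ψ·Ψ′ dx = [Ψ²/2] between the walls = 0.
Normalization: ∫|Ψ|² dx = 11.667.
⟨p⟩ = 0.0000 and ⟨p²⟩ = 6.3487.
(Δp)² = 6.3487 − (0.0000)² = 6.3487.

6.35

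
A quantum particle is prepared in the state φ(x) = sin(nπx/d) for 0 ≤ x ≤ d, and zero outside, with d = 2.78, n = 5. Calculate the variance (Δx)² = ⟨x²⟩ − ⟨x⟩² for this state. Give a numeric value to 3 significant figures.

0.628

Compute ⟨x⟩ and ⟨x²⟩ separately, then (Δx)² = ⟨x²⟩ − ⟨x⟩².
With sin²θ = (1 − cos2θ)/2 on 0 ≤ x ≤ d: ∫sin²(nπx/d) dx = d/2, ∫x·sin²(nπx/d) dx = d²/4, ∫x²·sin²(nπx/d) dx = d³·(1/6 − 1/(4n²π²)); higher powers xᵏ the same way, integrating xᵏ·cos(2nπx/d) by parts.
Normalization: ∫|φ|² dx = 1.3900.
⟨x⟩ = 1.3900 and ⟨x²⟩ = 2.5605.
(Δx)² = 2.5605 − (1.3900)² = 0.62837.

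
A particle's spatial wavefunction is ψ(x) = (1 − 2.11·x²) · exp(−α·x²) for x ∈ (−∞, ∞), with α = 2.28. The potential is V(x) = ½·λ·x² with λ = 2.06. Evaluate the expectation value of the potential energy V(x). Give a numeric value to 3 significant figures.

0.0671

⟨V⟩ = ∫ V(x)·|ψ|² dx / ∫|ψ|² dx.
Expand each integrand as polynomial × e^(−2αx²) and use ∫x^(2j)·e^(−2αx²) dx = (2j−1)!!/(4α)^j · √(π/(2α)), odd powers → 0; here √(π/(2α)) = 0.83003.
State is unnormalized: ∫|ψ|² dx = 0.57925, and ∫ψ*·V(x)·ψ dx = 0.038880, so ⟨V⟩ = 0.038880 / 0.57925.
⟨V⟩ = 0.067121.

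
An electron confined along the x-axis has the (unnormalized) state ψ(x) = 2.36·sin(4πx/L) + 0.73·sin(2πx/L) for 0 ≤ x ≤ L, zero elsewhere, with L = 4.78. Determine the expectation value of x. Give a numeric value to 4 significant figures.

⟨x⟩ = ∫ x·|ψ|² dx / ∫|ψ|² dx (integrals over the domain).
On 0 ≤ x ≤ L (j ≠ l): ∫sin²(jπx/L) dx = L/2, ∫sin(jπx/L)·sin(lπx/L) dx = 0; diagonal moments ∫x·sin²(jπx/L) dx = L²/4, ∫x²·sin²(jπx/L) dx = L³·(1/6 − 1/(4j²π²)); cross terms ∫x·sin(jπx/L)·sin(lπx/L) dx = 0 for j + l even and −4jlL²/(π²(j² − l²)²) for j + l odd, ∫x²·sin(jπx/L)·sin(lπx/L) dx = (−1)^(j+l)·4jlL³/(π²(j² − l²)²); higher powers the same way via product-to-sum and parts.
State is unnormalized: ∫|ψ|² dx = 14.585, and ∫ψ*·x·ψ dx = 34.858, so ⟨x⟩ = 34.858 / 14.585.
⟨x⟩ = 2.3900.

2.390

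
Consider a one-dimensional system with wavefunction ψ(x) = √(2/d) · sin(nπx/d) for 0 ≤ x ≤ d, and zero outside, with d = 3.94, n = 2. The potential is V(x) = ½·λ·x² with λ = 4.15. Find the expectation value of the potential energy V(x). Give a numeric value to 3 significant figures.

⟨V⟩ = ∫ V(x)·|ψ|² dx.
With sin²θ = (1 − cos2θ)/2 on 0 ≤ x ≤ d: ∫sin²(nπx/d) dx = d/2, ∫x·sin²(nπx/d) dx = d²/4, ∫x²·sin²(nπx/d) dx = d³·(1/6 − 1/(4n²π²)); higher powers xᵏ the same way, integrating xᵏ·cos(2nπx/d) by parts.
⟨V⟩ = 10.329.

10.3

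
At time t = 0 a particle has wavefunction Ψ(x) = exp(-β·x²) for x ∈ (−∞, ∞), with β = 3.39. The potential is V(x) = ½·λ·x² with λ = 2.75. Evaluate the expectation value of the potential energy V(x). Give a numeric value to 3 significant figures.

0.101

⟨V⟩ = ∫ V(x)·|Ψ|² dx / ∫|Ψ|² dx.
Gaussian moments: ∫x^(2j)·e^(−2βx²) dx = (2j−1)!!/(4β)^j · √(π/(2β)), odd powers integrate to 0; here √(π/(2β)) = 0.68071.
State is unnormalized: ∫|Ψ|² dx = 0.68071, and ∫Ψ*·V(x)·Ψ dx = 0.069024, so ⟨V⟩ = 0.069024 / 0.68071.
⟨V⟩ = 0.10140.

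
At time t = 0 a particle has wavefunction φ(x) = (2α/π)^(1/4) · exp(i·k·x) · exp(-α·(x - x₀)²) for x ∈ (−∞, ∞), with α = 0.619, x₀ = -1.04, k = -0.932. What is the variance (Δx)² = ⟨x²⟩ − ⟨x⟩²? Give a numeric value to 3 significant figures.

Compute ⟨x⟩ and ⟨x²⟩ separately, then (Δx)² = ⟨x²⟩ − ⟨x⟩².
Gaussian moments (u = x − x₀): ∫u^(2j)·e^(−2αu²) du = (2j−1)!!/(4α)^j · √(π/(2α)), odd powers integrate to 0; here √(π/(2α)) = 1.5930.
⟨x⟩ = -1.0400 and ⟨x²⟩ = 1.4855.
(Δx)² = 1.4855 − (-1.0400)² = 0.40388.

0.404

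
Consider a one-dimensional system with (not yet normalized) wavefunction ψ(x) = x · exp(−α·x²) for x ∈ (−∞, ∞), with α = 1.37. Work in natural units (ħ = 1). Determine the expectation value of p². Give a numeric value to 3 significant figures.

p² ψ = −ħ² d²ψ/dx²; ⟨p²⟩ = −ħ² ∫ ψ*·ψ'' dx / ∫|ψ|² dx.
Expand each integrand as polynomial × e^(−2αx²) and use ∫x^(2j)·e^(−2αx²) dx = (2j−1)!!/(4α)^j · √(π/(2α)), odd powers → 0; here √(π/(2α)) = 1.0708. Differentiate with the product rule, d/dx e^(−αx²) = −2αx·e^(−αx²).
State is unnormalized: ∫|ψ|² dx = 0.19540, and ∫ψ*·(−ħ² ψ'') dx = 0.80308, so ⟨p²⟩ = 0.80308 / 0.19540.
⟨p²⟩ = 4.1100.

4.11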